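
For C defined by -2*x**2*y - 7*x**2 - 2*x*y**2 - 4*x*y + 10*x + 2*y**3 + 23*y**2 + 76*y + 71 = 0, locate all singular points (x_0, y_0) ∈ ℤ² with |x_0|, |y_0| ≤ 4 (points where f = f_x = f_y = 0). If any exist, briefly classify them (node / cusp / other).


Singular points: {(2, -3)}; classification: node.

Compute partial derivatives:
  f_x = -4*x*y - 14*x - 2*y**2 - 4*y + 10.
  f_y = -2*x**2 - 4*x*y - 4*x + 6*y**2 + 46*y + 76.
Scan x_0 ∈ {−4, ..., 4}. For each x_0, f_y(x_0, y) is a polynomial in y; find its integer roots y ∈ {−4, ..., 4}, then test f_x and f at those candidates.
  x = -4: f_y(-4, y) = 6*y**2 + 62*y + 60; no integer root y with |y| ≤ 4.
  x = -3: f_y(-3, y) = 6*y**2 + 58*y + 70; no integer root y with |y| ≤ 4.
  x = -2: f_y(-2, y) = 6*y**2 + 54*y + 76; no integer root y with |y| ≤ 4.
  x = -1: f_y(-1, y) = 6*y**2 + 50*y + 78; no integer root y with |y| ≤ 4.
  x = 0: f_y(0, y) = 6*y**2 + 46*y + 76; no integer root y with |y| ≤ 4.
  x = 1: f_y(1, y) = 6*y**2 + 42*y + 70; no integer root y with |y| ≤ 4.
  x = 2: f_y(2, y) = 6*y**2 + 38*y + 60; vanishes at y ∈ {-3}. (2, -3): f_x = 0, f = 0 — SINGULAR.
  x = 3: f_y(3, y) = 6*y**2 + 34*y + 46; no integer root y with |y| ≤ 4.
  x = 4: f_y(4, y) = 6*y**2 + 30*y + 28; no integer root y with |y| ≤ 4.
Only singular point on the grid: (2, -3).
Classify: substitute x = 2 + u, y = -3 + v and expand: f = -2*u**2*v - u**2 - 2*u*v**2 + 2*v**3 + v**2.
No constant or linear terms (consistent with a singular point). Quadratic part: -u**2 + v**2. Cubic part: -2*u**2*v - 2*u*v**2 + 2*v**3.
The quadratic part v**2 - u**2 = (v − u)(v + u) splits into two distinct linear factors, so there are two distinct tangent lines y − -3 = ±(x − 2) — this is a node (ordinary double point).
Classification: node.


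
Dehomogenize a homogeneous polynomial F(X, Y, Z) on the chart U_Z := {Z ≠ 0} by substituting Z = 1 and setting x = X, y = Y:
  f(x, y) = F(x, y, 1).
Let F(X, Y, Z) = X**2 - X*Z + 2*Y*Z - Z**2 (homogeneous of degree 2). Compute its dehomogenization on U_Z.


f(x, y) = x**2 - x + 2*y - 1

On U_Z we set Z = 1. Each monomial c·X^i·Y^j·Z^k in F becomes c·x^i·y^j·1^k = c·x^i·y^j.
Substituting Z = 1: F(X, Y, 1) = x**2 - x + 2*y - 1.
Note: deg(f) ≤ deg(F) = 2; strict inequality happens when F is divisible by Z (lost terms).


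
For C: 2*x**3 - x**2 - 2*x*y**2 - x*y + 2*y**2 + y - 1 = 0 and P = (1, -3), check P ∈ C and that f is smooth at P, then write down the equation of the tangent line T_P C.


Tangent line at P: 11 - 11*x = 0.

Step 1: f(1, -3) = 0, so P lies on C.
Step 2: partial derivatives
  f_x(x, y) = 6*x**2 - 2*x - 2*y**2 - y, f_y(x, y) = -4*x*y - x + 4*y + 1.
  f_x(P) = -11, f_y(P) = 0 (gradient nonzero, so P is smooth).
Step 3: tangent line at P: -11·(x − 1) + 0·(y − -3) = 0.
Expanding: 11 - 11*x = 0.


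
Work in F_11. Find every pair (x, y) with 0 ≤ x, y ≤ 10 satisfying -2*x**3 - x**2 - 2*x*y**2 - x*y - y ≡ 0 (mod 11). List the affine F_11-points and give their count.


Affine F_11-points: {(0, 0), (3, 7), (4, 3), (4, 6), (5, 0), (5, 6), (6, 5), (6, 10), (7, 6), (10, 4), (10, 7)}; count = 11.

For each of the 121 pairs (x, y) ∈ F_11², evaluate f(x, y) mod 11. Record the zeros.
  x = 0: [0↦0, 1↦10, 2↦9, 3↦8, 4↦7, 5↦6, 6↦5, 7↦4, 8↦3, 9↦2, 10↦1]  zeros at y ∈ {0}
  x = 1: [0↦8, 1↦4, 2↦7, 3↦6, 4↦1, 5↦3, 6↦1, 7↦6, 8↦7, 9↦4, 10↦8]  zeros at y ∈ ∅
  x = 2: [0↦2, 1↦6, 2↦2, 3↦1, 4↦3, 5↦8, 6↦5, 7↦5, 8↦8, 9↦3, 10↦1]  zeros at y ∈ ∅
  x = 3: [0↦3, 1↦4, 2↦4, 3↦3, 4↦1, 5↦9, 6↦5, 7↦0, 8↦5, 9↦9, 10↦1]  zeros at y ∈ {7}
  x = 4: [0↦10, 1↦8, 2↦1, 3↦0, 4↦5, 5↦5, 6↦0, 7↦1, 8↦8, 9↦10, 10↦7]  zeros at y ∈ {3, 6}
  x = 5: [0↦0, 1↦6, 2↦3, 3↦2, 4↦3, 5↦6, 6↦0, 7↦7, 8↦5, 9↦5, 10↦7]  zeros at y ∈ {0, 6}
  x = 6: [0↦5, 1↦8, 2↦9, 3↦8, 4↦5, 5↦0, 6↦4, 7↦6, 8↦6, 9↦4, 10↦0]  zeros at y ∈ {5, 10}
  x = 7: [0↦2, 1↦2, 2↦7, 3↦6, 4↦10, 5↦8, 6↦0, 7↦8, 8↦10, 9↦6, 10↦7]  zeros at y ∈ {6}
  x = 8: [0↦1, 1↦9, 2↦7, 3↦6, 4↦6, 5↦7, 6↦9, 7↦1, 8↦5, 9↦10, 10↦5]  zeros at y ∈ ∅
  x = 9: [0↦1, 1↦6, 2↦8, 3↦7, 4↦3, 5↦7, 6↦8, 7↦6, 8↦1, 9↦4, 10↦4]  zeros at y ∈ ∅
  x = 10: [0↦1, 1↦3, 2↦9, 3↦8, 4↦0, 5↦7, 6↦7, 7↦0, 8↦8, 9↦9, 10↦3]  zeros at y ∈ {4, 7}
Collecting zeros: affine points = {(0, 0), (3, 7), (4, 3), (4, 6), (5, 0), (5, 6), (6, 5), (6, 10), (7, 6), (10, 4), (10, 7)}.
Total count |C(F_11)_aff| = 11.


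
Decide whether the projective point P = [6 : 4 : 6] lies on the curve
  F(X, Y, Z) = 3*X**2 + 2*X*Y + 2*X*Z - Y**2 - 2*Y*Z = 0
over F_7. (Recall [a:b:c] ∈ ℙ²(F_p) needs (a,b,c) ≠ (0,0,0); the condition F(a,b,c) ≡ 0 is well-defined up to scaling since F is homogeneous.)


F(6,4,6) ≡ 3 (mod 7); P is NOT on the curve.

Evaluate F(6, 4, 6) term-by-term (mod 7).
  3*X**2 ↦ 3·36·1·1 = 108
  2*X*Y ↦ 2·6·4·1 = 48
  2*X*Z ↦ 2·6·1·6 = 72
  -Y**2 ↦ -1·1·16·1 = -16
  -2*Y*Z ↦ -2·1·4·6 = -48
Sum: F(6, 4, 6) = (108) + (48) + (72) + (-16) + (-48) = 164.
Reducing mod 7: 164 ≡ 3 (mod 7).
Since F(a, b, c) ≡ 3 ≠ 0 (mod 7), P does NOT lie on the curve.


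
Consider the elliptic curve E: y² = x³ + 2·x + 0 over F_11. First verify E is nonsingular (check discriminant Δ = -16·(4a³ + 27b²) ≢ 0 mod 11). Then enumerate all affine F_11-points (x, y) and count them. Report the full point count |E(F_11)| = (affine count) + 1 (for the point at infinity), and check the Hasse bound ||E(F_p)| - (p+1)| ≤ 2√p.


Affine points = {(0, 0), (1, 5), (1, 6), (2, 1), (2, 10), (3, 0), (5, 5), (5, 6), (7, 4), (7, 7), (8, 0)}; affine count = 11; |E(F_11)| = 12.

Discriminant check: Δ ∝ 4a³ + 27b² = 4·2³ + 27·0² = 4·8 + 27·0 ≡ 10 (mod 11). Nonzero ⇒ E is nonsingular.
For each x ∈ F_11, compute rhs = x³ + 2·x + 0 mod 11, then count y ∈ F_11 with y² ≡ rhs.
  x = 0: rhs = 0, matching y values: 0 (1 points).
  x = 1: rhs = 3, matching y values: 5, 6 (2 points).
  x = 2: rhs = 1, matching y values: 1, 10 (2 points).
  x = 3: rhs = 0, matching y values: 0 (1 points).
  x = 4: rhs = 6, matching y values: none (0 points).
  x = 5: rhs = 3, matching y values: 5, 6 (2 points).
  x = 6: rhs = 8, matching y values: none (0 points).
  x = 7: rhs = 5, matching y values: 4, 7 (2 points).
  x = 8: rhs = 0, matching y values: 0 (1 points).
  x = 9: rhs = 10, matching y values: none (0 points).
  x = 10: rhs = 8, matching y values: none (0 points).
Total affine count: 11.
Full point count |E(F_11)| = 11 + 1 = 12.
Hasse bound: |12 − (11+1)| = |0| = 0 ≤ 2√11 ≈ 6.6332 ✓.


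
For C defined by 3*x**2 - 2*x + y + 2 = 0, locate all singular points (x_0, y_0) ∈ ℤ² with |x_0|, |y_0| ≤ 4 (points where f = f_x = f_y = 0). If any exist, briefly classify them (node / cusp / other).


No singular points in the scanned grid; C is smooth there.

Compute partial derivatives:
  f_x = 6*x - 2.
  f_y = 1.
f_y = 1 is a nonzero constant, so f_y never vanishes: no point (x, y) can satisfy f = f_x = f_y = 0. In particular no (x, y) ∈ {−4, ..., 4}² is singular; the curve is smooth.


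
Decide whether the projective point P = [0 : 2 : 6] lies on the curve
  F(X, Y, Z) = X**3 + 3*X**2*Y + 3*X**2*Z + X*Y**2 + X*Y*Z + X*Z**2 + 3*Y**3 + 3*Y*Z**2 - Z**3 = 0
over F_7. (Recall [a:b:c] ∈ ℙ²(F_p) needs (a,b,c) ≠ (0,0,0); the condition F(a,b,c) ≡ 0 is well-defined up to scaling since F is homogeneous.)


F(0,2,6) ≡ 3 (mod 7); P is NOT on the curve.

Evaluate F(0, 2, 6) term-by-term (mod 7).
  X**3 ↦ 1·0·1·1 = 0
  3*X**2*Y ↦ 3·0·2·1 = 0
  3*X**2*Z ↦ 3·0·1·6 = 0
  X*Y**2 ↦ 1·0·4·1 = 0
  X*Y*Z ↦ 1·0·2·6 = 0
  X*Z**2 ↦ 1·0·1·36 = 0
  3*Y**3 ↦ 3·1·8·1 = 24
  3*Y*Z**2 ↦ 3·1·2·36 = 216
  -Z**3 ↦ -1·1·1·216 = -216
Sum: F(0, 2, 6) = (0) + (0) + (0) + (0) + (0) + (0) + (24) + (216) + (-216) = 24.
Reducing mod 7: 24 ≡ 3 (mod 7).
Since F(a, b, c) ≡ 3 ≠ 0 (mod 7), P does NOT lie on the curve.


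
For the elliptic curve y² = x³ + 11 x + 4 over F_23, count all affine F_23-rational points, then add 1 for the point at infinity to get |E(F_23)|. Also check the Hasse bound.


Affine points = {(0, 2), (0, 21), (1, 4), (1, 19), (3, 8), (3, 15), (5, 0), (8, 11), (8, 12), (9, 2), (9, 21), (12, 1), (12, 22), (14, 2), (14, 21), (15, 5), (15, 18), (18, 10), (18, 13), (20, 6), (20, 17)}; affine count = 21; |E(F_23)| = 22.

Discriminant check: Δ ∝ 4a³ + 27b² = 4·11³ + 27·4² = 4·1331 + 27·16 ≡ 6 (mod 23). Nonzero ⇒ E is nonsingular.
For each x ∈ F_23, compute rhs = x³ + 11·x + 4 mod 23, then count y ∈ F_23 with y² ≡ rhs.
  x = 0: rhs = 4, matching y values: 2, 21 (2 points).
  x = 1: rhs = 16, matching y values: 4, 19 (2 points).
  x = 2: rhs = 11, matching y values: none (0 points).
  x = 3: rhs = 18, matching y values: 8, 15 (2 points).
  x = 4: rhs = 20, matching y values: none (0 points).
  x = 5: rhs = 0, matching y values: 0 (1 points).
  x = 6: rhs = 10, matching y values: none (0 points).
  x = 7: rhs = 10, matching y values: none (0 points).
  x = 8: rhs = 6, matching y values: 11, 12 (2 points).
  x = 9: rhs = 4, matching y values: 2, 21 (2 points).
  x = 10: rhs = 10, matching y values: none (0 points).
  x = 11: rhs = 7, matching y values: none (0 points).
  x = 12: rhs = 1, matching y values: 1, 22 (2 points).
  x = 13: rhs = 21, matching y values: none (0 points).
  x = 14: rhs = 4, matching y values: 2, 21 (2 points).
  x = 15: rhs = 2, matching y values: 5, 18 (2 points).
  x = 16: rhs = 21, matching y values: none (0 points).
  x = 17: rhs = 21, matching y values: none (0 points).
  x = 18: rhs = 8, matching y values: 10, 13 (2 points).
  x = 19: rhs = 11, matching y values: none (0 points).
  x = 20: rhs = 13, matching y values: 6, 17 (2 points).
  x = 21: rhs = 20, matching y values: none (0 points).
  x = 22: rhs = 15, matching y values: none (0 points).
Total affine count: 21.
Full point count |E(F_23)| = 21 + 1 = 22.
Hasse bound: |22 − (23+1)| = |-2| = 2 ≤ 2√23 ≈ 9.5917 ✓.


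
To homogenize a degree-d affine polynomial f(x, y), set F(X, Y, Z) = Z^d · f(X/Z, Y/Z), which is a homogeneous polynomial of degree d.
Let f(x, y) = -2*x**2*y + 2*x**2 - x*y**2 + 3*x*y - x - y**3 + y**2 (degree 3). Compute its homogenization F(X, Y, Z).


F(X, Y, Z) = -2*X**2*Y + 2*X**2*Z - X*Y**2 + 3*X*Y*Z - X*Z**2 - Y**3 + Y**2*Z

deg(f) = 3.
Substitute x = X/Z, y = Y/Z into f, then multiply by Z^3.
  monomial -2·x^2·y^1 ↦ -2·X^2·Y^1·Z^0.
  monomial 2·x^2·y^0 ↦ 2·X^2·Y^0·Z^1.
  monomial -1·x^1·y^2 ↦ -1·X^1·Y^2·Z^0.
  monomial 3·x^1·y^1 ↦ 3·X^1·Y^1·Z^1.
  monomial -1·x^1·y^0 ↦ -1·X^1·Y^0·Z^2.
  monomial -1·x^0·y^3 ↦ -1·X^0·Y^3·Z^0.
  monomial 1·x^0·y^2 ↦ 1·X^0·Y^2·Z^1.
Collecting: F(X, Y, Z) = -2*X**2*Y + 2*X**2*Z - X*Y**2 + 3*X*Y*Z - X*Z**2 - Y**3 + Y**2*Z.


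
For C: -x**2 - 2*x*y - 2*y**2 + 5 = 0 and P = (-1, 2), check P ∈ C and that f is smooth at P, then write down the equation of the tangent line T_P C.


Tangent line at P: -2*x - 6*y + 10 = 0.

Step 1: f(-1, 2) = 0, so P lies on C.
Step 2: partial derivatives
  f_x(x, y) = -2*x - 2*y, f_y(x, y) = -2*x - 4*y.
  f_x(P) = -2, f_y(P) = -6 (gradient nonzero, so P is smooth).
Step 3: tangent line at P: -2·(x − -1) + -6·(y − 2) = 0.
Expanding: -2*x - 6*y + 10 = 0.


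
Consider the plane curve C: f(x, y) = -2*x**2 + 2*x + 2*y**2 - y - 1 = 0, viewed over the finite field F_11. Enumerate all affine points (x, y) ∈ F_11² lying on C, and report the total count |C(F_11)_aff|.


Affine F_11-points: {(0, 1), (0, 5), (1, 1), (1, 5), (4, 7), (4, 10), (6, 2), (6, 4), (8, 7), (8, 10)}; count = 10.

For each of the 121 pairs (x, y) ∈ F_11², evaluate f(x, y) mod 11. Record the zeros.
  x = 0: [0↦10, 1↦0, 2↦5, 3↦3, 4↦5, 5↦0, 6↦10, 7↦2, 8↦9, 9↦9, 10↦2]  zeros at y ∈ {1, 5}
  x = 1: [0↦10, 1↦0, 2↦5, 3↦3, 4↦5, 5↦0, 6↦10, 7↦2, 8↦9, 9↦9, 10↦2]  zeros at y ∈ {1, 5}
  x = 2: [0↦6, 1↦7, 2↦1, 3↦10, 4↦1, 5↦7, 6↦6, 7↦9, 8↦5, 9↦5, 10↦9]  zeros at y ∈ ∅
  x = 3: [0↦9, 1↦10, 2↦4, 3↦2, 4↦4, 5↦10, 6↦9, 7↦1, 8↦8, 9↦8, 10↦1]  zeros at y ∈ ∅
  x = 4: [0↦8, 1↦9, 2↦3, 3↦1, 4↦3, 5↦9, 6↦8, 7↦0, 8↦7, 9↦7, 10↦0]  zeros at y ∈ {7, 10}
  x = 5: [0↦3, 1↦4, 2↦9, 3↦7, 4↦9, 5↦4, 6↦3, 7↦6, 8↦2, 9↦2, 10↦6]  zeros at y ∈ ∅
  x = 6: [0↦5, 1↦6, 2↦0, 3↦9, 4↦0, 5↦6, 6↦5, 7↦8, 8↦4, 9↦4, 10↦8]  zeros at y ∈ {2, 4}
  x = 7: [0↦3, 1↦4, 2↦9, 3↦7, 4↦9, 5↦4, 6↦3, 7↦6, 8↦2, 9↦2, 10↦6]  zeros at y ∈ ∅
  x = 8: [0↦8, 1↦9, 2↦3, 3↦1, 4↦3, 5↦9, 6↦8, 7↦0, 8↦7, 9↦7, 10↦0]  zeros at y ∈ {7, 10}
  x = 9: [0↦9, 1↦10, 2↦4, 3↦2, 4↦4, 5↦10, 6↦9, 7↦1, 8↦8, 9↦8, 10↦1]  zeros at y ∈ ∅
  x = 10: [0↦6, 1↦7, 2↦1, 3↦10, 4↦1, 5↦7, 6↦6, 7↦9, 8↦5, 9↦5, 10↦9]  zeros at y ∈ ∅
Collecting zeros: affine points = {(0, 1), (0, 5), (1, 1), (1, 5), (4, 7), (4, 10), (6, 2), (6, 4), (8, 7), (8, 10)}.
Total count |C(F_11)_aff| = 10.


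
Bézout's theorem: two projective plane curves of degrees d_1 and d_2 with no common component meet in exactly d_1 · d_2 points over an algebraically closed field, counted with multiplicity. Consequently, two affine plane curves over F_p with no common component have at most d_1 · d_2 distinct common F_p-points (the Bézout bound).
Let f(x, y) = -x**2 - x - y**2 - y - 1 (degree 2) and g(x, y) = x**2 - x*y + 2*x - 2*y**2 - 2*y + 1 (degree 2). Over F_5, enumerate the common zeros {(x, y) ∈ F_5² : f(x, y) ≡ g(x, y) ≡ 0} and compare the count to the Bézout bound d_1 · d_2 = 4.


Common zeros: ∅; count = 0; Bézout bound = 4.

deg(f) = 2, deg(g) = 2, so Bézout bound = 4.
Scan x ∈ F_5. For each x, list the y ∈ F_5 with f(x, y) ≡ 0 and those with g(x, y) ≡ 0 (mod 5); the common zeros in that column are the intersection.
  x = 0: f ≡ 0 at y ∈ ∅; g ≡ 0 at y ∈ ∅; common: ∅.
  x = 1: f ≡ 0 at y ∈ {1, 3}; g ≡ 0 at y ∈ {2, 4}; common: ∅.
  x = 2: f ≡ 0 at y ∈ ∅; g ≡ 0 at y ∈ ∅; common: ∅.
  x = 3: f ≡ 0 at y ∈ {1, 3}; g ≡ 0 at y ∈ ∅; common: ∅.
  x = 4: f ≡ 0 at y ∈ ∅; g ≡ 0 at y ∈ {0, 2}; common: ∅.
Collecting: common zeros = ∅, so the count is 0.
Comparison with the Bézout bound: 0 ≤ 4 = deg(f)·deg(g), as expected for curves with no common component (the affine F_5-count falls short of the bound because intersections may lie at infinity, over extension fields, or carry multiplicity).


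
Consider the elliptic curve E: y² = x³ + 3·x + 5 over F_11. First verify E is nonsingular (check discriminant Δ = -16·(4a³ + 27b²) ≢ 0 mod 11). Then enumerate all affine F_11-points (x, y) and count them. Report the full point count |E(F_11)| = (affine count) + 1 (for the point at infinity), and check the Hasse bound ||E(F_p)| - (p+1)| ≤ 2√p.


Affine points = {(0, 4), (0, 7), (1, 3), (1, 8), (4, 2), (4, 9), (10, 1), (10, 10)}; affine count = 8; |E(F_11)| = 9.

Discriminant check: Δ ∝ 4a³ + 27b² = 4·3³ + 27·5² = 4·27 + 27·25 ≡ 2 (mod 11). Nonzero ⇒ E is nonsingular.
For each x ∈ F_11, compute rhs = x³ + 3·x + 5 mod 11, then count y ∈ F_11 with y² ≡ rhs.
  x = 0: rhs = 5, matching y values: 4, 7 (2 points).
  x = 1: rhs = 9, matching y values: 3, 8 (2 points).
  x = 2: rhs = 8, matching y values: none (0 points).
  x = 3: rhs = 8, matching y values: none (0 points).
  x = 4: rhs = 4, matching y values: 2, 9 (2 points).
  x = 5: rhs = 2, matching y values: none (0 points).
  x = 6: rhs = 8, matching y values: none (0 points).
  x = 7: rhs = 6, matching y values: none (0 points).
  x = 8: rhs = 2, matching y values: none (0 points).
  x = 9: rhs = 2, matching y values: none (0 points).
  x = 10: rhs = 1, matching y values: 1, 10 (2 points).
Total affine count: 8.
Full point count |E(F_11)| = 8 + 1 = 9.
Hasse bound: |9 − (11+1)| = |-3| = 3 ≤ 2√11 ≈ 6.6332 ✓.


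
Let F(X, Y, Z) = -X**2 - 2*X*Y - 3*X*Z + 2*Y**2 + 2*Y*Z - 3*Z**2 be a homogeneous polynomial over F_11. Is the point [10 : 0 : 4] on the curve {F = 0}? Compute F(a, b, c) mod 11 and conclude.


F(10,0,4) ≡ 7 (mod 11); P is NOT on the curve.

Evaluate F(10, 0, 4) term-by-term (mod 11).
  -X**2 ↦ -1·100·1·1 = -100
  -2*X*Y ↦ -2·10·0·1 = 0
  -3*X*Z ↦ -3·10·1·4 = -120
  2*Y**2 ↦ 2·1·0·1 = 0
  2*Y*Z ↦ 2·1·0·4 = 0
  -3*Z**2 ↦ -3·1·1·16 = -48
Sum: F(10, 0, 4) = (-100) + (0) + (-120) + (0) + (0) + (-48) = -268.
Reducing mod 11: -268 ≡ 7 (mod 11).
Since F(a, b, c) ≡ 7 ≠ 0 (mod 11), P does NOT lie on the curve.


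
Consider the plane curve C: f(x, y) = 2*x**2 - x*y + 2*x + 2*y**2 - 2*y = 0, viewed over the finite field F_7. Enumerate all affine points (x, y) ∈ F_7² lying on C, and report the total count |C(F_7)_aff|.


Affine F_7-points: {(0, 0), (0, 1), (2, 4), (2, 5), (3, 1), (3, 5), (6, 0), (6, 4)}; count = 8.

For each of the 49 pairs (x, y) ∈ F_7², evaluate f(x, y) mod 7. Record the zeros.
  x = 0: [0↦0, 1↦0, 2↦4, 3↦5, 4↦3, 5↦5, 6↦4]  zeros at y ∈ {0, 1}
  x = 1: [0↦4, 1↦3, 2↦6, 3↦6, 4↦3, 5↦4, 6↦2]  zeros at y ∈ ∅
  x = 2: [0↦5, 1↦3, 2↦5, 3↦4, 4↦0, 5↦0, 6↦4]  zeros at y ∈ {4, 5}
  x = 3: [0↦3, 1↦0, 2↦1, 3↦6, 4↦1, 5↦0, 6↦3]  zeros at y ∈ {1, 5}
  x = 4: [0↦5, 1↦1, 2↦1, 3↦5, 4↦6, 5↦4, 6↦6]  zeros at y ∈ ∅
  x = 5: [0↦4, 1↦6, 2↦5, 3↦1, 4↦1, 5↦5, 6↦6]  zeros at y ∈ ∅
  x = 6: [0↦0, 1↦1, 2↦6, 3↦1, 4↦0, 5↦3, 6↦3]  zeros at y ∈ {0, 4}
Collecting zeros: affine points = {(0, 0), (0, 1), (2, 4), (2, 5), (3, 1), (3, 5), (6, 0), (6, 4)}.
Total count |C(F_7)_aff| = 8.


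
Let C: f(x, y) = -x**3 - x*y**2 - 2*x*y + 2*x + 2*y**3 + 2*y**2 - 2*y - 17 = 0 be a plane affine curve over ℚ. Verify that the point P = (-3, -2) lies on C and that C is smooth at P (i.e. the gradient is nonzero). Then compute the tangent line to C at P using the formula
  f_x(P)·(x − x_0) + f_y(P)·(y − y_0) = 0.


Tangent line at P: -25*x + 8*y - 59 = 0.

Step 1: f(-3, -2) = 0, so P lies on C.
Step 2: partial derivatives
  f_x(x, y) = -3*x**2 - y**2 - 2*y + 2, f_y(x, y) = -2*x*y - 2*x + 6*y**2 + 4*y - 2.
  f_x(P) = -25, f_y(P) = 8 (gradient nonzero, so P is smooth).
Step 3: tangent line at P: -25·(x − -3) + 8·(y − -2) = 0.
Expanding: -25*x + 8*y - 59 = 0.


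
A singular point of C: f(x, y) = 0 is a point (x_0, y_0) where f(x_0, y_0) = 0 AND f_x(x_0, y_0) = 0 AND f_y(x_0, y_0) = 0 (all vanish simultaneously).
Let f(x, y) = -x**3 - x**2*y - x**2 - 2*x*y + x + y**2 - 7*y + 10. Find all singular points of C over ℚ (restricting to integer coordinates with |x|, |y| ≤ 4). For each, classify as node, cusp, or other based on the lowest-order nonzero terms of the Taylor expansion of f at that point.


Singular points: {(-1, 3)}; classification: node.

Compute partial derivatives:
  f_x = -3*x**2 - 2*x*y - 2*x - 2*y + 1.
  f_y = -x**2 - 2*x + 2*y - 7.
Scan x_0 ∈ {−4, ..., 4}. For each x_0, f_y(x_0, y) is a polynomial in y; find its integer roots y ∈ {−4, ..., 4}, then test f_x and f at those candidates.
  x = -4: f_y(-4, y) = 2*y - 15; no integer root y with |y| ≤ 4.
  x = -3: f_y(-3, y) = 2*y - 10; no integer root y with |y| ≤ 4.
  x = -2: f_y(-2, y) = 2*y - 7; no integer root y with |y| ≤ 4.
  x = -1: f_y(-1, y) = 2*y - 6; vanishes at y ∈ {3}. (-1, 3): f_x = 0, f = 0 — SINGULAR.
  x = 0: f_y(0, y) = 2*y - 7; no integer root y with |y| ≤ 4.
  x = 1: f_y(1, y) = 2*y - 10; no integer root y with |y| ≤ 4.
  x = 2: f_y(2, y) = 2*y - 15; no integer root y with |y| ≤ 4.
  x = 3: f_y(3, y) = 2*y - 22; no integer root y with |y| ≤ 4.
  x = 4: f_y(4, y) = 2*y - 31; no integer root y with |y| ≤ 4.
Only singular point on the grid: (-1, 3).
Classify: substitute x = -1 + u, y = 3 + v and expand: f = -u**3 - u**2*v - u**2 + v**2.
No constant or linear terms (consistent with a singular point). Quadratic part: -u**2 + v**2. Cubic part: -u**3 - u**2*v.
The quadratic part v**2 - u**2 = (v − u)(v + u) splits into two distinct linear factors, so there are two distinct tangent lines y − 3 = ±(x − -1) — this is a node (ordinary double point).
Classification: node.


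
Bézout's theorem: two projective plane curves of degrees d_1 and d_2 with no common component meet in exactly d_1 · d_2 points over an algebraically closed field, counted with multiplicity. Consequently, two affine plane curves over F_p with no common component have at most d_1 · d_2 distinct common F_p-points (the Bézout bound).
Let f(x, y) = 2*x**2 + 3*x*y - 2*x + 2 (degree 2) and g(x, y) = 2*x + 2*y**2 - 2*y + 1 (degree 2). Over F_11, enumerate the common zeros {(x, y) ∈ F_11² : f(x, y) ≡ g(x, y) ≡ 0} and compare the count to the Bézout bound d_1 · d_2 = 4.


Common zeros: ∅; count = 0; Bézout bound = 4.

deg(f) = 2, deg(g) = 2, so Bézout bound = 4.
Scan x ∈ F_11. For each x, list the y ∈ F_11 with f(x, y) ≡ 0 and those with g(x, y) ≡ 0 (mod 11); the common zeros in that column are the intersection.
  x = 0: f ≡ 0 at y ∈ ∅; g ≡ 0 at y ∈ ∅; common: ∅.
  x = 1: f ≡ 0 at y ∈ {3}; g ≡ 0 at y ∈ ∅; common: ∅.
  x = 2: f ≡ 0 at y ∈ {10}; g ≡ 0 at y ∈ ∅; common: ∅.
  x = 3: f ≡ 0 at y ∈ {7}; g ≡ 0 at y ∈ {2, 10}; common: ∅.
  x = 4: f ≡ 0 at y ∈ {7}; g ≡ 0 at y ∈ {4, 8}; common: ∅.
  x = 5: f ≡ 0 at y ∈ {6}; g ≡ 0 at y ∈ {0, 1}; common: ∅.
  x = 6: f ≡ 0 at y ∈ {10}; g ≡ 0 at y ∈ ∅; common: ∅.
  x = 7: f ≡ 0 at y ∈ {9}; g ≡ 0 at y ∈ {5, 7}; common: ∅.
  x = 8: f ≡ 0 at y ∈ {9}; g ≡ 0 at y ∈ {6}; common: ∅.
  x = 9: f ≡ 0 at y ∈ {6}; g ≡ 0 at y ∈ ∅; common: ∅.
  x = 10: f ≡ 0 at y ∈ {2}; g ≡ 0 at y ∈ {3, 9}; common: ∅.
Collecting: common zeros = ∅, so the count is 0.
Comparison with the Bézout bound: 0 ≤ 4 = deg(f)·deg(g), as expected for curves with no common component (the affine F_11-count falls short of the bound because intersections may lie at infinity, over extension fields, or carry multiplicity).


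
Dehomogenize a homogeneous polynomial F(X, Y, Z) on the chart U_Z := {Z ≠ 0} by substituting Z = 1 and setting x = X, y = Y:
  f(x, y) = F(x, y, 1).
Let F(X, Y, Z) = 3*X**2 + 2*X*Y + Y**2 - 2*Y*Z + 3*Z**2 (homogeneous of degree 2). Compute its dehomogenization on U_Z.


f(x, y) = 3*x**2 + 2*x*y + y**2 - 2*y + 3

On U_Z we set Z = 1. Each monomial c·X^i·Y^j·Z^k in F becomes c·x^i·y^j·1^k = c·x^i·y^j.
Substituting Z = 1: F(X, Y, 1) = 3*x**2 + 2*x*y + y**2 - 2*y + 3.
Note: deg(f) ≤ deg(F) = 2; strict inequality happens when F is divisible by Z (lost terms).


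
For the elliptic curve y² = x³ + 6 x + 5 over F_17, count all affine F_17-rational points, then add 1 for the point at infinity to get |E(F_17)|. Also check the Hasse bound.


Affine points = {(2, 5), (2, 12), (3, 4), (3, 13), (4, 5), (4, 12), (6, 6), (6, 11), (7, 4), (7, 13), (8, 2), (8, 15), (11, 5), (11, 12), (13, 6), (13, 11), (15, 6), (15, 11), (16, 7), (16, 10)}; affine count = 20; |E(F_17)| = 21.

Discriminant check: Δ ∝ 4a³ + 27b² = 4·6³ + 27·5² = 4·216 + 27·25 ≡ 9 (mod 17). Nonzero ⇒ E is nonsingular.
For each x ∈ F_17, compute rhs = x³ + 6·x + 5 mod 17, then count y ∈ F_17 with y² ≡ rhs.
  x = 0: rhs = 5, matching y values: none (0 points).
  x = 1: rhs = 12, matching y values: none (0 points).
  x = 2: rhs = 8, matching y values: 5, 12 (2 points).
  x = 3: rhs = 16, matching y values: 4, 13 (2 points).
  x = 4: rhs = 8, matching y values: 5, 12 (2 points).
  x = 5: rhs = 7, matching y values: none (0 points).
  x = 6: rhs = 2, matching y values: 6, 11 (2 points).
  x = 7: rhs = 16, matching y values: 4, 13 (2 points).
  x = 8: rhs = 4, matching y values: 2, 15 (2 points).
  x = 9: rhs = 6, matching y values: none (0 points).
  x = 10: rhs = 11, matching y values: none (0 points).
  x = 11: rhs = 8, matching y values: 5, 12 (2 points).
  x = 12: rhs = 3, matching y values: none (0 points).
  x = 13: rhs = 2, matching y values: 6, 11 (2 points).
  x = 14: rhs = 11, matching y values: none (0 points).
  x = 15: rhs = 2, matching y values: 6, 11 (2 points).
  x = 16: rhs = 15, matching y values: 7, 10 (2 points).
Total affine count: 20.
Full point count |E(F_17)| = 20 + 1 = 21.
Hasse bound: |21 − (17+1)| = |3| = 3 ≤ 2√17 ≈ 8.2462 ✓.


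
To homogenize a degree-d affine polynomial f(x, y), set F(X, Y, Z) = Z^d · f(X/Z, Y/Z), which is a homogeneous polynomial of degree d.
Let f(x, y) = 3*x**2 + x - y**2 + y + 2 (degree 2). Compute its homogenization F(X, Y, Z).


F(X, Y, Z) = 3*X**2 + X*Z - Y**2 + Y*Z + 2*Z**2

deg(f) = 2.
Substitute x = X/Z, y = Y/Z into f, then multiply by Z^2.
  monomial 3·x^2·y^0 ↦ 3·X^2·Y^0·Z^0.
  monomial 1·x^1·y^0 ↦ 1·X^1·Y^0·Z^1.
  monomial -1·x^0·y^2 ↦ -1·X^0·Y^2·Z^0.
  monomial 1·x^0·y^1 ↦ 1·X^0·Y^1·Z^1.
  monomial 2·x^0·y^0 ↦ 2·X^0·Y^0·Z^2.
Collecting: F(X, Y, Z) = 3*X**2 + X*Z - Y**2 + Y*Z + 2*Z**2.


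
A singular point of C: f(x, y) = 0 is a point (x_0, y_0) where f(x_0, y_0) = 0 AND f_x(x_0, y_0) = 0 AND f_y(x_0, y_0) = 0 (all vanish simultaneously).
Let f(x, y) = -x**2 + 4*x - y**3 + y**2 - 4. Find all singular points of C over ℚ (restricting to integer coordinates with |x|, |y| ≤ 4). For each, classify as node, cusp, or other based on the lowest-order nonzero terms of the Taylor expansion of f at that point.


Singular points: {(2, 0)}; classification: node.

Compute partial derivatives:
  f_x = 4 - 2*x.
  f_y = -3*y**2 + 2*y.
Scan x_0 ∈ {−4, ..., 4}. For each x_0, f_y(x_0, y) is a polynomial in y; find its integer roots y ∈ {−4, ..., 4}, then test f_x and f at those candidates.
  x = -4: f_y(-4, y) = -3*y**2 + 2*y; vanishes at y ∈ {0}. (-4, 0): f_x = 12 ≠ 0.
  x = -3: f_y(-3, y) = -3*y**2 + 2*y; vanishes at y ∈ {0}. (-3, 0): f_x = 10 ≠ 0.
  x = -2: f_y(-2, y) = -3*y**2 + 2*y; vanishes at y ∈ {0}. (-2, 0): f_x = 8 ≠ 0.
  x = -1: f_y(-1, y) = -3*y**2 + 2*y; vanishes at y ∈ {0}. (-1, 0): f_x = 6 ≠ 0.
  x = 0: f_y(0, y) = -3*y**2 + 2*y; vanishes at y ∈ {0}. (0, 0): f_x = 4 ≠ 0.
  x = 1: f_y(1, y) = -3*y**2 + 2*y; vanishes at y ∈ {0}. (1, 0): f_x = 2 ≠ 0.
  x = 2: f_y(2, y) = -3*y**2 + 2*y; vanishes at y ∈ {0}. (2, 0): f_x = 0, f = 0 — SINGULAR.
  x = 3: f_y(3, y) = -3*y**2 + 2*y; vanishes at y ∈ {0}. (3, 0): f_x = -2 ≠ 0.
  x = 4: f_y(4, y) = -3*y**2 + 2*y; vanishes at y ∈ {0}. (4, 0): f_x = -4 ≠ 0.
Only singular point on the grid: (2, 0).
Classify: substitute x = 2 + u, y = 0 + v and expand: f = -u**2 - v**3 + v**2.
No constant or linear terms (consistent with a singular point). Quadratic part: -u**2 + v**2. Cubic part: -v**3.
The quadratic part v**2 - u**2 = (v − u)(v + u) splits into two distinct linear factors, so there are two distinct tangent lines y − 0 = ±(x − 2) — this is a node (ordinary double point).
Classification: node.


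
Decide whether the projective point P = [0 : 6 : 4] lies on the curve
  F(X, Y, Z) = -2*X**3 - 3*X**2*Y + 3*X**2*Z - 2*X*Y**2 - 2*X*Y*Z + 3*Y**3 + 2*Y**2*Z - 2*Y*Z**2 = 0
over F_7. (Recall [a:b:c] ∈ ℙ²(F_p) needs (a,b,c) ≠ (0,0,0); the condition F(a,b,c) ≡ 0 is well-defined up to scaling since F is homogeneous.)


F(0,6,4) ≡ 2 (mod 7); P is NOT on the curve.

Evaluate F(0, 6, 4) term-by-term (mod 7).
  -2*X**3 ↦ -2·0·1·1 = 0
  -3*X**2*Y ↦ -3·0·6·1 = 0
  3*X**2*Z ↦ 3·0·1·4 = 0
  -2*X*Y**2 ↦ -2·0·36·1 = 0
  -2*X*Y*Z ↦ -2·0·6·4 = 0
  3*Y**3 ↦ 3·1·216·1 = 648
  2*Y**2*Z ↦ 2·1·36·4 = 288
  -2*Y*Z**2 ↦ -2·1·6·16 = -192
Sum: F(0, 6, 4) = (0) + (0) + (0) + (0) + (0) + (648) + (288) + (-192) = 744.
Reducing mod 7: 744 ≡ 2 (mod 7).
Since F(a, b, c) ≡ 2 ≠ 0 (mod 7), P does NOT lie on the curve.


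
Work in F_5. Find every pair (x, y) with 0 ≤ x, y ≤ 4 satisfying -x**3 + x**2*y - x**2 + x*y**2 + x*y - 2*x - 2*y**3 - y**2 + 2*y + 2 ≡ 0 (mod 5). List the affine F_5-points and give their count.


Affine F_5-points: {(0, 3), (1, 1), (1, 2), (2, 2), (2, 3), (3, 0), (3, 2), (3, 4)}; count = 8.

For each of the 25 pairs (x, y) ∈ F_5², evaluate f(x, y) mod 5. Record the zeros.
  x = 0: [0↦2, 1↦1, 2↦1, 3↦0, 4↦1]  zeros at y ∈ {3}
  x = 1: [0↦3, 1↦0, 2↦0, 3↦1, 4↦1]  zeros at y ∈ {1, 2}
  x = 2: [0↦1, 1↦3, 2↦0, 3↦0, 4↦1]  zeros at y ∈ {2, 3}
  x = 3: [0↦0, 1↦4, 2↦0, 3↦1, 4↦0]  zeros at y ∈ {0, 2, 4}
  x = 4: [0↦4, 1↦2, 2↦4, 3↦3, 4↦2]  zeros at y ∈ ∅
Collecting zeros: affine points = {(0, 3), (1, 1), (1, 2), (2, 2), (2, 3), (3, 0), (3, 2), (3, 4)}.
Total count |C(F_5)_aff| = 8.


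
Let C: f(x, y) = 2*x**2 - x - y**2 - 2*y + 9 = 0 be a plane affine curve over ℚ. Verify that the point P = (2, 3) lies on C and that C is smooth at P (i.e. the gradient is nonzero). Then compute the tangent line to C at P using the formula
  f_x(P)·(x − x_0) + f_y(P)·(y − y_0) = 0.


Tangent line at P: 7*x - 8*y + 10 = 0.

Step 1: f(2, 3) = 0, so P lies on C.
Step 2: partial derivatives
  f_x(x, y) = 4*x - 1, f_y(x, y) = -2*y - 2.
  f_x(P) = 7, f_y(P) = -8 (gradient nonzero, so P is smooth).
Step 3: tangent line at P: 7·(x − 2) + -8·(y − 3) = 0.
Expanding: 7*x - 8*y + 10 = 0.


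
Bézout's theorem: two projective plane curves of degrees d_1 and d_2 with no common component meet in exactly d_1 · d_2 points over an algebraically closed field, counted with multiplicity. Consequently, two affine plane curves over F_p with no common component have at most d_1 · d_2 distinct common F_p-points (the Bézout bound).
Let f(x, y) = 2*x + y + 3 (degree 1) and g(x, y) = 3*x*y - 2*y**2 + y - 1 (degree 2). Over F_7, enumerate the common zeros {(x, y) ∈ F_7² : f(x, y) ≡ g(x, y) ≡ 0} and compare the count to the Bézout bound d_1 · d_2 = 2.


Common zeros: ∅; count = 0; Bézout bound = 2.

deg(f) = 1, deg(g) = 2, so Bézout bound = 2.
Scan x ∈ F_7. For each x, list the y ∈ F_7 with f(x, y) ≡ 0 and those with g(x, y) ≡ 0 (mod 7); the common zeros in that column are the intersection.
  x = 0: f ≡ 0 at y ∈ {4}; g ≡ 0 at y ∈ {2}; common: ∅.
  x = 1: f ≡ 0 at y ∈ {2}; g ≡ 0 at y ∈ {3, 6}; common: ∅.
  x = 2: f ≡ 0 at y ∈ {0}; g ≡ 0 at y ∈ ∅; common: ∅.
  x = 3: f ≡ 0 at y ∈ {5}; g ≡ 0 at y ∈ {1, 4}; common: ∅.
  x = 4: f ≡ 0 at y ∈ {3}; g ≡ 0 at y ∈ {5}; common: ∅.
  x = 5: f ≡ 0 at y ∈ {1}; g ≡ 0 at y ∈ ∅; common: ∅.
  x = 6: f ≡ 0 at y ∈ {6}; g ≡ 0 at y ∈ ∅; common: ∅.
Collecting: common zeros = ∅, so the count is 0.
Comparison with the Bézout bound: 0 ≤ 2 = deg(f)·deg(g), as expected for curves with no common component (the affine F_7-count falls short of the bound because intersections may lie at infinity, over extension fields, or carry multiplicity).


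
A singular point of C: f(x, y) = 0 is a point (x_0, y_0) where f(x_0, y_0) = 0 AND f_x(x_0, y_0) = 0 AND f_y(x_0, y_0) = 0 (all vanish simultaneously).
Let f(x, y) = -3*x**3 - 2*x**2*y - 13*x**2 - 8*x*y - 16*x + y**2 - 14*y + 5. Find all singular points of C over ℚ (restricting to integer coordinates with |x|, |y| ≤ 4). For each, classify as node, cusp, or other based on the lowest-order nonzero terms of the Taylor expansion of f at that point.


Singular points: {(-2, 3)}; classification: node.

Compute partial derivatives:
  f_x = -9*x**2 - 4*x*y - 26*x - 8*y - 16.
  f_y = -2*x**2 - 8*x + 2*y - 14.
Scan x_0 ∈ {−4, ..., 4}. For each x_0, f_y(x_0, y) is a polynomial in y; find its integer roots y ∈ {−4, ..., 4}, then test f_x and f at those candidates.
  x = -4: f_y(-4, y) = 2*y - 14; no integer root y with |y| ≤ 4.
  x = -3: f_y(-3, y) = 2*y - 8; vanishes at y ∈ {4}. (-3, 4): f_x = -3 ≠ 0.
  x = -2: f_y(-2, y) = 2*y - 6; vanishes at y ∈ {3}. (-2, 3): f_x = 0, f = 0 — SINGULAR.
  x = -1: f_y(-1, y) = 2*y - 8; vanishes at y ∈ {4}. (-1, 4): f_x = -15 ≠ 0.
  x = 0: f_y(0, y) = 2*y - 14; no integer root y with |y| ≤ 4.
  x = 1: f_y(1, y) = 2*y - 24; no integer root y with |y| ≤ 4.
  x = 2: f_y(2, y) = 2*y - 38; no integer root y with |y| ≤ 4.
  x = 3: f_y(3, y) = 2*y - 56; no integer root y with |y| ≤ 4.
  x = 4: f_y(4, y) = 2*y - 78; no integer root y with |y| ≤ 4.
Only singular point on the grid: (-2, 3).
Classify: substitute x = -2 + u, y = 3 + v and expand: f = -3*u**3 - 2*u**2*v - u**2 + v**2.
No constant or linear terms (consistent with a singular point). Quadratic part: -u**2 + v**2. Cubic part: -3*u**3 - 2*u**2*v.
The quadratic part v**2 - u**2 = (v − u)(v + u) splits into two distinct linear factors, so there are two distinct tangent lines y − 3 = ±(x − -2) — this is a node (ordinary double point).
Classification: node.


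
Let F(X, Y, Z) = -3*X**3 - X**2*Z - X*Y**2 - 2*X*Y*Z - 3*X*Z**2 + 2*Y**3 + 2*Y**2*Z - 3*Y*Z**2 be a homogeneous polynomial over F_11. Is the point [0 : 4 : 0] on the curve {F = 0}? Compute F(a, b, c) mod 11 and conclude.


F(0,4,0) ≡ 7 (mod 11); P is NOT on the curve.

Evaluate F(0, 4, 0) term-by-term (mod 11).
  -3*X**3 ↦ -3·0·1·1 = 0
  -X**2*Z ↦ -1·0·1·0 = 0
  -X*Y**2 ↦ -1·0·16·1 = 0
  -2*X*Y*Z ↦ -2·0·4·0 = 0
  -3*X*Z**2 ↦ -3·0·1·0 = 0
  2*Y**3 ↦ 2·1·64·1 = 128
  2*Y**2*Z ↦ 2·1·16·0 = 0
  -3*Y*Z**2 ↦ -3·1·4·0 = 0
Sum: F(0, 4, 0) = (0) + (0) + (0) + (0) + (0) + (128) + (0) + (0) = 128.
Reducing mod 11: 128 ≡ 7 (mod 11).
Since F(a, b, c) ≡ 7 ≠ 0 (mod 11), P does NOT lie on the curve.


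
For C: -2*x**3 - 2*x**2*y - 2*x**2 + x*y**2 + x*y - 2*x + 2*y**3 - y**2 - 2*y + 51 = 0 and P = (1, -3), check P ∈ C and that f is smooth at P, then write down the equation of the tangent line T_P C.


Tangent line at P: 6*x + 51*y + 147 = 0.

Step 1: f(1, -3) = 0, so P lies on C.
Step 2: partial derivatives
  f_x(x, y) = -6*x**2 - 4*x*y - 4*x + y**2 + y - 2, f_y(x, y) = -2*x**2 + 2*x*y + x + 6*y**2 - 2*y - 2.
  f_x(P) = 6, f_y(P) = 51 (gradient nonzero, so P is smooth).
Step 3: tangent line at P: 6·(x − 1) + 51·(y − -3) = 0.
Expanding: 6*x + 51*y + 147 = 0.


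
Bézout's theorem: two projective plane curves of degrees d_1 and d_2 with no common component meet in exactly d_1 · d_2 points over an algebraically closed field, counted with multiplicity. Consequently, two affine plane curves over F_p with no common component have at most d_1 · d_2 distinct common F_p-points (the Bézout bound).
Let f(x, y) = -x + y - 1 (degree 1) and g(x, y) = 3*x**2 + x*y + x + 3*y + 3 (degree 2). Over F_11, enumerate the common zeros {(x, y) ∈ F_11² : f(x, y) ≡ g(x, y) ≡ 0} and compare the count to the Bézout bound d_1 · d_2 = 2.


Common zeros: ∅; count = 0; Bézout bound = 2.

deg(f) = 1, deg(g) = 2, so Bézout bound = 2.
Scan x ∈ F_11. For each x, list the y ∈ F_11 with f(x, y) ≡ 0 and those with g(x, y) ≡ 0 (mod 11); the common zeros in that column are the intersection.
  x = 0: f ≡ 0 at y ∈ {1}; g ≡ 0 at y ∈ {10}; common: ∅.
  x = 1: f ≡ 0 at y ∈ {2}; g ≡ 0 at y ∈ {1}; common: ∅.
  x = 2: f ≡ 0 at y ∈ {3}; g ≡ 0 at y ∈ {1}; common: ∅.
  x = 3: f ≡ 0 at y ∈ {4}; g ≡ 0 at y ∈ {0}; common: ∅.
  x = 4: f ≡ 0 at y ∈ {5}; g ≡ 0 at y ∈ {0}; common: ∅.
  x = 5: f ≡ 0 at y ∈ {6}; g ≡ 0 at y ∈ {2}; common: ∅.
  x = 6: f ≡ 0 at y ∈ {7}; g ≡ 0 at y ∈ {9}; common: ∅.
  x = 7: f ≡ 0 at y ∈ {8}; g ≡ 0 at y ∈ {3}; common: ∅.
  x = 8: f ≡ 0 at y ∈ {9}; g ≡ 0 at y ∈ ∅; common: ∅.
  x = 9: f ≡ 0 at y ∈ {10}; g ≡ 0 at y ∈ {9}; common: ∅.
  x = 10: f ≡ 0 at y ∈ {0}; g ≡ 0 at y ∈ {3}; common: ∅.
Collecting: common zeros = ∅, so the count is 0.
Comparison with the Bézout bound: 0 ≤ 2 = deg(f)·deg(g), as expected for curves with no common component (the affine F_11-count falls short of the bound because intersections may lie at infinity, over extension fields, or carry multiplicity).


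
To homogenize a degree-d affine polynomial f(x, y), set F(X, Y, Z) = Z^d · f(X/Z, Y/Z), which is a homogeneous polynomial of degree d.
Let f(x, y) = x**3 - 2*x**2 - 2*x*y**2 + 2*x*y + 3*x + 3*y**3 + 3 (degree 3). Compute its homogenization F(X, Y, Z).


F(X, Y, Z) = X**3 - 2*X**2*Z - 2*X*Y**2 + 2*X*Y*Z + 3*X*Z**2 + 3*Y**3 + 3*Z**3

deg(f) = 3.
Substitute x = X/Z, y = Y/Z into f, then multiply by Z^3.
  monomial 1·x^3·y^0 ↦ 1·X^3·Y^0·Z^0.
  monomial -2·x^2·y^0 ↦ -2·X^2·Y^0·Z^1.
  monomial -2·x^1·y^2 ↦ -2·X^1·Y^2·Z^0.
  monomial 2·x^1·y^1 ↦ 2·X^1·Y^1·Z^1.
  monomial 3·x^1·y^0 ↦ 3·X^1·Y^0·Z^2.
  monomial 3·x^0·y^3 ↦ 3·X^0·Y^3·Z^0.
  monomial 3·x^0·y^0 ↦ 3·X^0·Y^0·Z^3.
Collecting: F(X, Y, Z) = X**3 - 2*X**2*Z - 2*X*Y**2 + 2*X*Y*Z + 3*X*Z**2 + 3*Y**3 + 3*Z**3.


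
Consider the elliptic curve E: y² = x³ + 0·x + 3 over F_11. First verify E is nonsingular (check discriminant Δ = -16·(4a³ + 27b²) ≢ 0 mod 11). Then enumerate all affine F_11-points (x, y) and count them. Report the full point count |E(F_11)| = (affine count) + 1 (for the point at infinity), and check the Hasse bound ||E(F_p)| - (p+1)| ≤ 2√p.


Affine points = {(0, 5), (0, 6), (1, 2), (1, 9), (2, 0), (4, 1), (4, 10), (7, 4), (7, 7), (8, 3), (8, 8)}; affine count = 11; |E(F_11)| = 12.

Discriminant check: Δ ∝ 4a³ + 27b² = 4·0³ + 27·3² = 4·0 + 27·9 ≡ 1 (mod 11). Nonzero ⇒ E is nonsingular.
For each x ∈ F_11, compute rhs = x³ + 0·x + 3 mod 11, then count y ∈ F_11 with y² ≡ rhs.
  x = 0: rhs = 3, matching y values: 5, 6 (2 points).
  x = 1: rhs = 4, matching y values: 2, 9 (2 points).
  x = 2: rhs = 0, matching y values: 0 (1 points).
  x = 3: rhs = 8, matching y values: none (0 points).
  x = 4: rhs = 1, matching y values: 1, 10 (2 points).
  x = 5: rhs = 7, matching y values: none (0 points).
  x = 6: rhs = 10, matching y values: none (0 points).
  x = 7: rhs = 5, matching y values: 4, 7 (2 points).
  x = 8: rhs = 9, matching y values: 3, 8 (2 points).
  x = 9: rhs = 6, matching y values: none (0 points).
  x = 10: rhs = 2, matching y values: none (0 points).
Total affine count: 11.
Full point count |E(F_11)| = 11 + 1 = 12.
Hasse bound: |12 − (11+1)| = |0| = 0 ≤ 2√11 ≈ 6.6332 ✓.


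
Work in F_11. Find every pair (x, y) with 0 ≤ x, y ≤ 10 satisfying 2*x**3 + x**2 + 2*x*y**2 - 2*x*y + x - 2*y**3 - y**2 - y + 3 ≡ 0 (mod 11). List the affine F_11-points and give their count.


Affine F_11-points: {(1, 2), (1, 6), (1, 9), (2, 2), (2, 8), (4, 4), (5, 8), (6, 1), (6, 4), (6, 6), (8, 10), (9, 0), (9, 6), (9, 8), (10, 3), (10, 5), (10, 7)}; count = 17.

For each of the 121 pairs (x, y) ∈ F_11², evaluate f(x, y) mod 11. Record the zeros.
  x = 0: [0↦3, 1↦10, 2↦3, 3↦3, 4↦9, 5↦9, 6↦2, 7↦9, 8↦7, 9↦6, 10↦5]  zeros at y ∈ ∅
  x = 1: [0↦7, 1↦3, 2↦0, 3↦8, 4↦4, 5↦9, 6↦0, 7↦9, 8↦2, 9↦0, 10↦2]  zeros at y ∈ {2, 6, 9}
  x = 2: [0↦3, 1↦10, 2↦0, 3↦5, 4↦2, 5↦1, 6↦1, 7↦1, 8↦0, 9↦8, 10↦2]  zeros at y ∈ {2, 8}
  x = 3: [0↦3, 1↦10, 2↦4, 3↦6, 4↦4, 5↦8, 6↦6, 7↦8, 8↦2, 9↦9, 10↦6]  zeros at y ∈ ∅
  x = 4: [0↦8, 1↦4, 2↦2, 3↦1, 4↦0, 5↦9, 6↦5, 7↦9, 8↦9, 9↦4, 10↦4]  zeros at y ∈ {4}
  x = 5: [0↦8, 1↦4, 2↦6, 3↦2, 4↦2, 5↦5, 6↦10, 7↦5, 8↦0, 9↦5, 10↦8]  zeros at y ∈ {8}
  x = 6: [0↦4, 1↦0, 2↦6, 3↦10, 4↦0, 5↦8, 6↦0, 7↦8, 8↦9, 9↦2, 10↦8]  zeros at y ∈ {1, 4, 6}
  x = 7: [0↦8, 1↦4, 2↦3, 3↦4, 4↦6, 5↦8, 6↦9, 7↦8, 8↦4, 9↦7, 10↦5]  zeros at y ∈ ∅
  x = 8: [0↦10, 1↦6, 2↦9, 3↦7, 4↦10, 5↦6, 6↦5, 7↦6, 8↦8, 9↦10, 10↦0]  zeros at y ∈ {10}
  x = 9: [0↦0, 1↦7, 2↦3, 3↦9, 4↦2, 5↦3, 6↦0, 7↦3, 8↦0, 9↦1, 10↦5]  zeros at y ∈ {0, 6, 8}
  x = 10: [0↦1, 1↦8, 2↦8, 3↦0, 4↦5, 5↦0, 6↦6, 7↦0, 8↦3, 9↦3, 10↦10]  zeros at y ∈ {3, 5, 7}
Collecting zeros: affine points = {(1, 2), (1, 6), (1, 9), (2, 2), (2, 8), (4, 4), (5, 8), (6, 1), (6, 4), (6, 6), (8, 10), (9, 0), (9, 6), (9, 8), (10, 3), (10, 5), (10, 7)}.
Total count |C(F_11)_aff| = 17.


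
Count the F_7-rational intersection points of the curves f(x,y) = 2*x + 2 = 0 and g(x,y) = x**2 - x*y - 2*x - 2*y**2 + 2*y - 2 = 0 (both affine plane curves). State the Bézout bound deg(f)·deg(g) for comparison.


Common zeros: ∅; count = 0; Bézout bound = 2.

deg(f) = 1, deg(g) = 2, so Bézout bound = 2.
Scan x ∈ F_7. For each x, list the y ∈ F_7 with f(x, y) ≡ 0 and those with g(x, y) ≡ 0 (mod 7); the common zeros in that column are the intersection.
  x = 0: f ≡ 0 at y ∈ ∅; g ≡ 0 at y ∈ {3, 5}; common: ∅.
  x = 1: f ≡ 0 at y ∈ ∅; g ≡ 0 at y ∈ ∅; common: ∅.
  x = 2: f ≡ 0 at y ∈ ∅; g ≡ 0 at y ∈ ∅; common: ∅.
  x = 3: f ≡ 0 at y ∈ ∅; g ≡ 0 at y ∈ {4, 6}; common: ∅.
  x = 4: f ≡ 0 at y ∈ ∅; g ≡ 0 at y ∈ ∅; common: ∅.
  x = 5: f ≡ 0 at y ∈ ∅; g ≡ 0 at y ∈ {3, 6}; common: ∅.
  x = 6: f ≡ 0 at y ∈ {0, 1, 2, 3, 4, 5, 6}; g ≡ 0 at y ∈ ∅; common: ∅.
Collecting: common zeros = ∅, so the count is 0.
Comparison with the Bézout bound: 0 ≤ 2 = deg(f)·deg(g), as expected for curves with no common component (the affine F_7-count falls short of the bound because intersections may lie at infinity, over extension fields, or carry multiplicity).
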